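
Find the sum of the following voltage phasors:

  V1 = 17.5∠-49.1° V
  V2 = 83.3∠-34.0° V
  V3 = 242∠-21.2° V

Step 1 — Convert each phasor to rectangular form:
  V1 = 17.5·(cos(-49.1°) + j·sin(-49.1°)) = 11.46 - j13.23 V
  V2 = 83.3·(cos(-34.0°) + j·sin(-34.0°)) = 69.06 - j46.58 V
  V3 = 242·(cos(-21.2°) + j·sin(-21.2°)) = 225.6 - j87.51 V
Step 2 — Sum components: V_total = 306.1 - j147.3 V.
Step 3 — Convert to polar: |V_total| = 339.7 V, ∠V_total = -25.7°.

V_total = 339.7∠-25.7° V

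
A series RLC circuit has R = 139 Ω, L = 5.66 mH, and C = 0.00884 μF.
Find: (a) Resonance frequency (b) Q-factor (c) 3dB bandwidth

Step 1 — Resonance: ω₀ = 1/√(LC) = 1/√(0.00566·8.84e-09) = 1.414e+05 rad/s.
Step 2 — f₀ = ω₀/(2π) = 2.25e+04 Hz.
Step 3 — Series Q: Q = ω₀L/R = 1.414e+05·0.00566/139 = 5.757.
Step 4 — Bandwidth: Δω = ω₀/Q = 2.456e+04 rad/s; BW = Δω/(2π) = 3909 Hz.

(a) f₀ = 2.25e+04 Hz  (b) Q = 5.757  (c) BW = 3909 Hz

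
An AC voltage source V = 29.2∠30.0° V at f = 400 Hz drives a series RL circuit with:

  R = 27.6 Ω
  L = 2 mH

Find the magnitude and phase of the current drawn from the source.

Step 1 — Angular frequency: ω = 2π·f = 2π·400 = 2513 rad/s.
Step 2 — Component impedances:
  R: Z = R = 27.6 Ω
  L: Z = jωL = j·2513·0.002 = 0 + j5.027 Ω
Step 3 — Series combination: Z_total = R + L = 27.6 + j5.027 Ω = 28.05∠10.3° Ω.
Step 4 — Source phasor: V = 29.2∠30.0° V = 25.29 + j14.6 V.
Step 5 — Ohm's law: I = V / Z_total = (25.29 + j14.6) / (27.6 + j5.027) = 0.9801 + j0.3505 A.
Step 6 — Convert to polar: |I| = 1.041 A, ∠I = 19.7°.

I = 1.041∠19.7° A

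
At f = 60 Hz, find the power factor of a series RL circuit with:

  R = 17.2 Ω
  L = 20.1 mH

Step 1 — Angular frequency: ω = 2π·f = 2π·60 = 377 rad/s.
Step 2 — Component impedances:
  R: Z = R = 17.2 Ω
  L: Z = jωL = j·377·0.0201 = 0 + j7.578 Ω
Step 3 — Series combination: Z_total = R + L = 17.2 + j7.578 Ω = 18.8∠23.8° Ω.
Step 4 — Power factor: PF = cos(φ) = Re(Z)/|Z| = 17.2/18.795 = 0.9151.
Step 5 — Type: Im(Z) = 7.578 ⇒ lagging (phase φ = 23.8°).

PF = 0.9151 (lagging, φ = 23.8°)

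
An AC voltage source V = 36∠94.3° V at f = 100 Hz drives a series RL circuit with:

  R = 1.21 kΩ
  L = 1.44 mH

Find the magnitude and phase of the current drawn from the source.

Step 1 — Angular frequency: ω = 2π·f = 2π·100 = 628.3 rad/s.
Step 2 — Component impedances:
  R: Z = R = 1210 Ω
  L: Z = jωL = j·628.3·0.00144 = 0 + j0.9048 Ω
Step 3 — Series combination: Z_total = R + L = 1210 + j0.9048 Ω = 1210∠0.0° Ω.
Step 4 — Source phasor: V = 36∠94.3° V = -2.699 + j35.9 V.
Step 5 — Ohm's law: I = V / Z_total = (-2.699 + j35.9) / (1210 + j0.9048) = -0.002209 + j0.02967 A.
Step 6 — Convert to polar: |I| = 0.02975 A, ∠I = 94.3°.

I = 0.02975∠94.3° A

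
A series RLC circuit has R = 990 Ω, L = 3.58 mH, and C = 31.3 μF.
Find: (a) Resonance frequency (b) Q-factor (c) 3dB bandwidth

Step 1 — Resonance condition Im(Z)=0 gives ω₀ = 1/√(LC).
Step 2 — ω₀ = 1/√(0.00358·3.13e-05) = 2987 rad/s.
Step 3 — f₀ = ω₀/(2π) = 475.5 Hz.
Step 4 — Series Q: Q = ω₀L/R = 2987·0.00358/990 = 0.0108.
Step 5 — 3dB bandwidth: Δω = ω₀/Q = 2.765e+05 rad/s; BW = Δω/(2π) = 4.401e+04 Hz.

(a) f₀ = 475.5 Hz  (b) Q = 0.0108  (c) BW = 4.401e+04 Hz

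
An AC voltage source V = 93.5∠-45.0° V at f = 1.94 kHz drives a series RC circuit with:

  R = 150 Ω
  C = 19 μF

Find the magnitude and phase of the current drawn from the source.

Step 1 — Angular frequency: ω = 2π·f = 2π·1940 = 1.219e+04 rad/s.
Step 2 — Component impedances:
  R: Z = R = 150 Ω
  C: Z = 1/(jωC) = -j/(ω·C) = 0 - j4.318 Ω
Step 3 — Series combination: Z_total = R + C = 150 - j4.318 Ω = 150.1∠-1.6° Ω.
Step 4 — Source phasor: V = 93.5∠-45.0° V = 66.11 - j66.11 V.
Step 5 — Ohm's law: I = V / Z_total = (66.11 - j66.11) / (150 - j4.318) = 0.4531 - j0.4277 A.
Step 6 — Convert to polar: |I| = 0.6231 A, ∠I = -43.4°.

I = 0.6231∠-43.4° A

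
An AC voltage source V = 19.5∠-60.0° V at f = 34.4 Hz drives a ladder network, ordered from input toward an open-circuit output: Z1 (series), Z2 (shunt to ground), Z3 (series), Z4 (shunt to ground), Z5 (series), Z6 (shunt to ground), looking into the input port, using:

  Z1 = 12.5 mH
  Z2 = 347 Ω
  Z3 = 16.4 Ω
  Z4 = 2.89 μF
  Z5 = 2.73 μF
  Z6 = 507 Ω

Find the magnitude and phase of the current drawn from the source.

Step 1 — Angular frequency: ω = 2π·f = 2π·34.4 = 216.1 rad/s.
Step 2 — Component impedances:
  Z1: Z = jωL = j·216.1·0.0125 = 0 + j2.702 Ω
  Z2: Z = R = 347 Ω
  Z3: Z = R = 16.4 Ω
  Z4: Z = 1/(jωC) = -j/(ω·C) = 0 - j1601 Ω
  Z5: Z = 1/(jωC) = -j/(ω·C) = 0 - j1695 Ω
  Z6: Z = R = 507 Ω
Step 3 — Ladder network (open output): work backward from the far end, alternating series and parallel combinations. Z_in = 285.4 - j105.2 Ω = 304.2∠-20.2° Ω.
Step 4 — Source phasor: V = 19.5∠-60.0° V = 9.75 - j16.89 V.
Step 5 — Ohm's law: I = V / Z_total = (9.75 - j16.89) / (285.4 - j105.2) = 0.04929 - j0.041 A.
Step 6 — Convert to polar: |I| = 0.06411 A, ∠I = -39.8°.

I = 0.06411∠-39.8° A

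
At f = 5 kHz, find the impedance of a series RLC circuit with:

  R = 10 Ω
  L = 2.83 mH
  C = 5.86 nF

Step 1 — Angular frequency: ω = 2π·f = 2π·5000 = 3.142e+04 rad/s.
Step 2 — Component impedances:
  R: Z = R = 10 Ω
  L: Z = jωL = j·3.142e+04·0.00283 = 0 + j88.91 Ω
  C: Z = 1/(jωC) = -j/(ω·C) = 0 - j5432 Ω
Step 3 — Series combination: Z_total = R + L + C = 10 - j5343 Ω = 5343∠-89.9° Ω.

Z = 10 - j5343 Ω = 5343∠-89.9° Ω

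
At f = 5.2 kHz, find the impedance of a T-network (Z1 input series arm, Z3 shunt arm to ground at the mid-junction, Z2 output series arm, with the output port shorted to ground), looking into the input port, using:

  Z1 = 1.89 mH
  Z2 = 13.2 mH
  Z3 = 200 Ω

Step 1 — Angular frequency: ω = 2π·f = 2π·5200 = 3.267e+04 rad/s.
Step 2 — Component impedances:
  Z1: Z = jωL = j·3.267e+04·0.00189 = 0 + j61.75 Ω
  Z2: Z = jωL = j·3.267e+04·0.0132 = 0 + j431.3 Ω
  Z3: Z = R = 200 Ω
Step 3 — With the output port shorted to ground, the output series arm Z2 runs from the junction to ground; the shunt arm Z3 also runs from the junction to ground. They appear in parallel: Z3 || Z2 = 164.6 + j76.33 Ω.
Step 4 — Series with input arm Z1: Z_in = Z1 + (Z3 || Z2) = 164.6 + j138.1 Ω = 214.9∠40.0° Ω.

Z = 164.6 + j138.1 Ω = 214.9∠40.0° Ω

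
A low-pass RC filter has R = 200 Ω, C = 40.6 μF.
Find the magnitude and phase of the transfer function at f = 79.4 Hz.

Step 1 — Angular frequency: ω = 2π·79.4 = 498.9 rad/s.
Step 2 — Transfer function: H(jω) = 1/(1 + jωRC).
Step 3 — Denominator: 1 + jωRC = 1 + j·498.9·200·4.06e-05 = 1 + j4.051.
Step 4 — H = 0.05744 - j0.2327.
Step 5 — Magnitude: |H| = 0.2397 (-12.4 dB); phase: φ = -76.1°.

|H| = 0.2397 (-12.4 dB), φ = -76.1°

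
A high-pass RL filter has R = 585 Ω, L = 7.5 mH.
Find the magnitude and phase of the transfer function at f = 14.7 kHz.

Step 1 — Angular frequency: ω = 2π·1.47e+04 = 9.236e+04 rad/s.
Step 2 — Transfer function: H(jω) = jωL/(R + jωL).
Step 3 — Numerator jωL = j·692.7; denominator R + jωL = 585 + j692.7.
Step 4 — H = 0.5837 + j0.4929.
Step 5 — Magnitude: |H| = 0.764 (-2.3 dB); phase: φ = 40.2°.

|H| = 0.764 (-2.3 dB), φ = 40.2°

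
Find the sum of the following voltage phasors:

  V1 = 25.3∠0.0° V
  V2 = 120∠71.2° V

Step 1 — Convert each phasor to rectangular form:
  V1 = 25.3·(cos(0.0°) + j·sin(0.0°)) = 25.3 V
  V2 = 120·(cos(71.2°) + j·sin(71.2°)) = 38.67 + j113.6 V
Step 2 — Sum components: V_total = 63.97 + j113.6 V.
Step 3 — Convert to polar: |V_total| = 130.4 V, ∠V_total = 60.6°.

V_total = 130.4∠60.6° V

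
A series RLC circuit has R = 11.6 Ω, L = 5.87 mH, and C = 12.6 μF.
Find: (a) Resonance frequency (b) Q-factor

Step 1 — Resonance condition Im(Z)=0 gives ω₀ = 1/√(LC).
Step 2 — ω₀ = 1/√(0.00587·1.26e-05) = 3677 rad/s.
Step 3 — f₀ = ω₀/(2π) = 585.2 Hz.
Step 4 — Series Q: Q = ω₀L/R = 3677·0.00587/11.6 = 1.861.

(a) f₀ = 585.2 Hz  (b) Q = 1.861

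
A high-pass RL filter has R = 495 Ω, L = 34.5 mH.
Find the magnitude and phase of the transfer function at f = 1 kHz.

Step 1 — Angular frequency: ω = 2π·1000 = 6283 rad/s.
Step 2 — Transfer function: H(jω) = jωL/(R + jωL).
Step 3 — Numerator jωL = j·216.8; denominator R + jωL = 495 + j216.8.
Step 4 — H = 0.1609 + j0.3675.
Step 5 — Magnitude: |H| = 0.4011 (-7.9 dB); phase: φ = 66.4°.

|H| = 0.4011 (-7.9 dB), φ = 66.4°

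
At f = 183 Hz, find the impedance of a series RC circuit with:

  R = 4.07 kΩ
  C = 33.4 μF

Step 1 — Angular frequency: ω = 2π·f = 2π·183 = 1150 rad/s.
Step 2 — Component impedances:
  R: Z = R = 4070 Ω
  C: Z = 1/(jωC) = -j/(ω·C) = 0 - j26.04 Ω
Step 3 — Series combination: Z_total = R + C = 4070 - j26.04 Ω = 4070∠-0.4° Ω.

Z = 4070 - j26.04 Ω = 4070∠-0.4° Ω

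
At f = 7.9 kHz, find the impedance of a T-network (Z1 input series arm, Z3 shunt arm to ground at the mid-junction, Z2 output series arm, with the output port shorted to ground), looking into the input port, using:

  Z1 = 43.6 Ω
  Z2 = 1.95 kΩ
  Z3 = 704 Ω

Step 1 — Angular frequency: ω = 2π·f = 2π·7900 = 4.964e+04 rad/s.
Step 2 — Component impedances:
  Z1: Z = R = 43.6 Ω
  Z2: Z = R = 1950 Ω
  Z3: Z = R = 704 Ω
Step 3 — With the output port shorted to ground, the output series arm Z2 runs from the junction to ground; the shunt arm Z3 also runs from the junction to ground. They appear in parallel: Z3 || Z2 = 517.3 Ω.
Step 4 — Series with input arm Z1: Z_in = Z1 + (Z3 || Z2) = 560.9 Ω = 560.9∠0.0° Ω.

Z = 560.9 Ω = 560.9∠0.0° Ω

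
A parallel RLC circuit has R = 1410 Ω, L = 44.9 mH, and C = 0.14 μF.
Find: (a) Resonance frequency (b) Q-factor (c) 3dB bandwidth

Step 1 — Resonance: ω₀ = 1/√(LC) = 1/√(0.0449·1.4e-07) = 1.261e+04 rad/s.
Step 2 — f₀ = ω₀/(2π) = 2007 Hz.
Step 3 — Parallel Q: Q = R/(ω₀L) = 1410/(1.261e+04·0.0449) = 2.49.
Step 4 — Bandwidth: Δω = ω₀/Q = 5066 rad/s; BW = Δω/(2π) = 806.3 Hz.

(a) f₀ = 2007 Hz  (b) Q = 2.49  (c) BW = 806.3 Hz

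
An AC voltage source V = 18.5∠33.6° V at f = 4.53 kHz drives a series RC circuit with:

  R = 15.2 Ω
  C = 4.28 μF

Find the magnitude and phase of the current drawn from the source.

Step 1 — Angular frequency: ω = 2π·f = 2π·4530 = 2.846e+04 rad/s.
Step 2 — Component impedances:
  R: Z = R = 15.2 Ω
  C: Z = 1/(jωC) = -j/(ω·C) = 0 - j8.209 Ω
Step 3 — Series combination: Z_total = R + C = 15.2 - j8.209 Ω = 17.27∠-28.4° Ω.
Step 4 — Source phasor: V = 18.5∠33.6° V = 15.41 + j10.24 V.
Step 5 — Ohm's law: I = V / Z_total = (15.41 + j10.24) / (15.2 - j8.209) = 0.5032 + j0.9453 A.
Step 6 — Convert to polar: |I| = 1.071 A, ∠I = 62.0°.

I = 1.071∠62.0° A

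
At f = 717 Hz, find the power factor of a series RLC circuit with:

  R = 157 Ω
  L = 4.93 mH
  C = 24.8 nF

Step 1 — Angular frequency: ω = 2π·f = 2π·717 = 4505 rad/s.
Step 2 — Component impedances:
  R: Z = R = 157 Ω
  L: Z = jωL = j·4505·0.00493 = 0 + j22.21 Ω
  C: Z = 1/(jωC) = -j/(ω·C) = 0 - j8951 Ω
Step 3 — Series combination: Z_total = R + L + C = 157 - j8928 Ω = 8930∠-89.0° Ω.
Step 4 — Power factor: PF = cos(φ) = Re(Z)/|Z| = 157/8930 = 0.01758.
Step 5 — Type: Im(Z) = -8928 ⇒ leading (phase φ = -89.0°).

PF = 0.01758 (leading, φ = -89.0°)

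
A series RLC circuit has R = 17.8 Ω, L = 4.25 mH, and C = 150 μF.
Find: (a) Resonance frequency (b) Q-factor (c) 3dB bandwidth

Step 1 — Resonance condition Im(Z)=0 gives ω₀ = 1/√(LC).
Step 2 — ω₀ = 1/√(0.00425·0.00015) = 1252 rad/s.
Step 3 — f₀ = ω₀/(2π) = 199.3 Hz.
Step 4 — Series Q: Q = ω₀L/R = 1252·0.00425/17.8 = 0.299.
Step 5 — 3dB bandwidth: Δω = ω₀/Q = 4188 rad/s; BW = Δω/(2π) = 666.6 Hz.

(a) f₀ = 199.3 Hz  (b) Q = 0.299  (c) BW = 666.6 Hz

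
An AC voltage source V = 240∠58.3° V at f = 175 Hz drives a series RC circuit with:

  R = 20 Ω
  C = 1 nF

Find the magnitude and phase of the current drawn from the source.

Step 1 — Angular frequency: ω = 2π·f = 2π·175 = 1100 rad/s.
Step 2 — Component impedances:
  R: Z = R = 20 Ω
  C: Z = 1/(jωC) = -j/(ω·C) = 0 - j9.095e+05 Ω
Step 3 — Series combination: Z_total = R + C = 20 - j9.095e+05 Ω = 9.095e+05∠-90.0° Ω.
Step 4 — Source phasor: V = 240∠58.3° V = 126.1 + j204.2 V.
Step 5 — Ohm's law: I = V / Z_total = (126.1 + j204.2) / (20 - j9.095e+05) = -0.0002245 + j0.0001387 A.
Step 6 — Convert to polar: |I| = 0.0002639 A, ∠I = 148.3°.

I = 0.0002639∠148.3° A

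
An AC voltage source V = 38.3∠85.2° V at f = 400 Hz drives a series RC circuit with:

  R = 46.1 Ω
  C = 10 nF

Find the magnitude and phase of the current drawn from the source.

Step 1 — Angular frequency: ω = 2π·f = 2π·400 = 2513 rad/s.
Step 2 — Component impedances:
  R: Z = R = 46.1 Ω
  C: Z = 1/(jωC) = -j/(ω·C) = 0 - j3.979e+04 Ω
Step 3 — Series combination: Z_total = R + C = 46.1 - j3.979e+04 Ω = 3.979e+04∠-89.9° Ω.
Step 4 — Source phasor: V = 38.3∠85.2° V = 3.205 + j38.17 V.
Step 5 — Ohm's law: I = V / Z_total = (3.205 + j38.17) / (46.1 - j3.979e+04) = -0.0009591 + j8.166e-05 A.
Step 6 — Convert to polar: |I| = 0.0009626 A, ∠I = 175.1°.

I = 0.0009626∠175.1° A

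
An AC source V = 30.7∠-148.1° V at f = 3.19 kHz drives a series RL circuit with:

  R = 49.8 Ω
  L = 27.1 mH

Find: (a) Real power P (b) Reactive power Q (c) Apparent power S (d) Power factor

Step 1 — Angular frequency: ω = 2π·f = 2π·3190 = 2.004e+04 rad/s.
Step 2 — Component impedances:
  R: Z = R = 49.8 Ω
  L: Z = jωL = j·2.004e+04·0.0271 = 0 + j543.2 Ω
Step 3 — Series combination: Z_total = R + L = 49.8 + j543.2 Ω = 545.5∠84.8° Ω.
Step 4 — Source phasor: V = 30.7∠-148.1° V = -26.06 - j16.22 V.
Step 5 — Current: I = V / Z = -0.03398 + j0.04487 A = 0.05628∠127.1° A.
Step 6 — Complex power: S = V·I* = 0.1578 + j1.721 VA.
Step 7 — Real power: P = Re(S) = 0.1578 W.
Step 8 — Reactive power: Q = Im(S) = 1.721 VAR.
Step 9 — Apparent power: |S| = 1.728 VA.
Step 10 — Power factor: PF = P/|S| = 0.0913 (lagging).

(a) P = 0.1578 W  (b) Q = 1.721 VAR  (c) S = 1.728 VA  (d) PF = 0.0913 (lagging)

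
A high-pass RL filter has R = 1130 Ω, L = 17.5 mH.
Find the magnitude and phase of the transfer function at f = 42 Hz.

Step 1 — Angular frequency: ω = 2π·42 = 263.9 rad/s.
Step 2 — Transfer function: H(jω) = jωL/(R + jωL).
Step 3 — Numerator jωL = j·4.618; denominator R + jωL = 1130 + j4.618.
Step 4 — H = 1.67e-05 + j0.004087.
Step 5 — Magnitude: |H| = 0.004087 (-47.8 dB); phase: φ = 89.8°.

|H| = 0.004087 (-47.8 dB), φ = 89.8°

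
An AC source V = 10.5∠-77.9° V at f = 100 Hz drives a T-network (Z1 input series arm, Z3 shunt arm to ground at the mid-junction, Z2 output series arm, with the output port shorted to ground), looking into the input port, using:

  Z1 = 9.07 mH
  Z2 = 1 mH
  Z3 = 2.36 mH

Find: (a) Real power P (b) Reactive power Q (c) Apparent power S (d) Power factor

Step 1 — Angular frequency: ω = 2π·f = 2π·100 = 628.3 rad/s.
Step 2 — Component impedances:
  Z1: Z = jωL = j·628.3·0.00907 = 0 + j5.699 Ω
  Z2: Z = jωL = j·628.3·0.001 = 0 + j0.6283 Ω
  Z3: Z = jωL = j·628.3·0.00236 = 0 + j1.483 Ω
Step 3 — With the output port shorted to ground, the output series arm Z2 runs from the junction to ground; the shunt arm Z3 also runs from the junction to ground. They appear in parallel: Z3 || Z2 = 0 + j0.4413 Ω.
Step 4 — Series with input arm Z1: Z_in = Z1 + (Z3 || Z2) = 0 + j6.14 Ω = 6.14∠90.0° Ω.
Step 5 — Source phasor: V = 10.5∠-77.9° V = 2.201 - j10.27 V.
Step 6 — Current: I = V / Z = -1.672 - j0.3585 A = 1.71∠-167.9° A.
Step 7 — Complex power: S = V·I* = 0 + j17.96 VA.
Step 8 — Real power: P = Re(S) = 0 W.
Step 9 — Reactive power: Q = Im(S) = 17.96 VAR.
Step 10 — Apparent power: |S| = 17.96 VA.
Step 11 — Power factor: PF = P/|S| = 0 (lagging).

(a) P = 0 W  (b) Q = 17.96 VAR  (c) S = 17.96 VA  (d) PF = 0 (lagging)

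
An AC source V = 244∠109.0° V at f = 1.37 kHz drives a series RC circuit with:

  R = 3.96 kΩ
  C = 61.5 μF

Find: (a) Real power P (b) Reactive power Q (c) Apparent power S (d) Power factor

Step 1 — Angular frequency: ω = 2π·f = 2π·1370 = 8608 rad/s.
Step 2 — Component impedances:
  R: Z = R = 3960 Ω
  C: Z = 1/(jωC) = -j/(ω·C) = 0 - j1.889 Ω
Step 3 — Series combination: Z_total = R + C = 3960 - j1.889 Ω = 3960∠-0.0° Ω.
Step 4 — Source phasor: V = 244∠109.0° V = -79.44 + j230.7 V.
Step 5 — Current: I = V / Z = -0.02009 + j0.05825 A = 0.06162∠109.0° A.
Step 6 — Complex power: S = V·I* = 15.03 - j0.007172 VA.
Step 7 — Real power: P = Re(S) = 15.03 W.
Step 8 — Reactive power: Q = Im(S) = -0.007172 VAR.
Step 9 — Apparent power: |S| = 15.03 VA.
Step 10 — Power factor: PF = P/|S| = 1 (leading).

(a) P = 15.03 W  (b) Q = -0.007172 VAR  (c) S = 15.03 VA  (d) PF = 1 (leading)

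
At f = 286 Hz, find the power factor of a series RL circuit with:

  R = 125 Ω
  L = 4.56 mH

Step 1 — Angular frequency: ω = 2π·f = 2π·286 = 1797 rad/s.
Step 2 — Component impedances:
  R: Z = R = 125 Ω
  L: Z = jωL = j·1797·0.00456 = 0 + j8.194 Ω
Step 3 — Series combination: Z_total = R + L = 125 + j8.194 Ω = 125.3∠3.8° Ω.
Step 4 — Power factor: PF = cos(φ) = Re(Z)/|Z| = 125/125.268 = 0.9979.
Step 5 — Type: Im(Z) = 8.194 ⇒ lagging (phase φ = 3.8°).

PF = 0.9979 (lagging, φ = 3.8°)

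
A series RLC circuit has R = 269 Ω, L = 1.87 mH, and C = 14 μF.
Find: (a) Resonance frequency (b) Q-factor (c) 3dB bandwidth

Step 1 — Resonance condition Im(Z)=0 gives ω₀ = 1/√(LC).
Step 2 — ω₀ = 1/√(0.00187·1.4e-05) = 6180 rad/s.
Step 3 — f₀ = ω₀/(2π) = 983.6 Hz.
Step 4 — Series Q: Q = ω₀L/R = 6180·0.00187/269 = 0.04296.
Step 5 — 3dB bandwidth: Δω = ω₀/Q = 1.439e+05 rad/s; BW = Δω/(2π) = 2.289e+04 Hz.

(a) f₀ = 983.6 Hz  (b) Q = 0.04296  (c) BW = 2.289e+04 Hz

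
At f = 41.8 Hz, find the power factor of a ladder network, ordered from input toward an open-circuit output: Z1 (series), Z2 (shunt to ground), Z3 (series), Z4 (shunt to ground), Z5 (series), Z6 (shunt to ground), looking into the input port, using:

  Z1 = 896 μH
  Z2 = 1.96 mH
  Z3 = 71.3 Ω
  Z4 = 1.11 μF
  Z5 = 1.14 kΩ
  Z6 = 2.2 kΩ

Step 1 — Angular frequency: ω = 2π·f = 2π·41.8 = 262.6 rad/s.
Step 2 — Component impedances:
  Z1: Z = jωL = j·262.6·0.000896 = 0 + j0.2353 Ω
  Z2: Z = jωL = j·262.6·0.00196 = 0 + j0.5148 Ω
  Z3: Z = R = 71.3 Ω
  Z4: Z = 1/(jωC) = -j/(ω·C) = 0 - j3430 Ω
  Z5: Z = R = 1140 Ω
  Z6: Z = R = 2200 Ω
Step 3 — Ladder network (open output): work backward from the far end, alternating series and parallel combinations. Z_in = 7.921e-05 + j0.7502 Ω = 0.7502∠90.0° Ω.
Step 4 — Power factor: PF = cos(φ) = Re(Z)/|Z| = 7.921e-05/0.7502 = 0.0001056.
Step 5 — Type: Im(Z) = 0.7502 ⇒ lagging (phase φ = 90.0°).

PF = 0.0001056 (lagging, φ = 90.0°)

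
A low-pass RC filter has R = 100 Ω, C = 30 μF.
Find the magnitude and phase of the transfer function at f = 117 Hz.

Step 1 — Angular frequency: ω = 2π·117 = 735.1 rad/s.
Step 2 — Transfer function: H(jω) = 1/(1 + jωRC).
Step 3 — Denominator: 1 + jωRC = 1 + j·735.1·100·3e-05 = 1 + j2.205.
Step 4 — H = 0.1705 - j0.3761.
Step 5 — Magnitude: |H| = 0.413 (-7.7 dB); phase: φ = -65.6°.

|H| = 0.413 (-7.7 dB), φ = -65.6°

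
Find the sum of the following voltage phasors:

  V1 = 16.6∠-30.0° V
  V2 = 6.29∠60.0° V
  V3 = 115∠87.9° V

Step 1 — Convert each phasor to rectangular form:
  V1 = 16.6·(cos(-30.0°) + j·sin(-30.0°)) = 14.38 - j8.3 V
  V2 = 6.29·(cos(60.0°) + j·sin(60.0°)) = 3.145 + j5.447 V
  V3 = 115·(cos(87.9°) + j·sin(87.9°)) = 4.214 + j114.9 V
Step 2 — Sum components: V_total = 21.74 + j112.1 V.
Step 3 — Convert to polar: |V_total| = 114.2 V, ∠V_total = 79.0°.

V_total = 114.2∠79.0° V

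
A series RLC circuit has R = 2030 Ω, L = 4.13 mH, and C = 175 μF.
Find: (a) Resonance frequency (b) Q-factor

Step 1 — Resonance condition Im(Z)=0 gives ω₀ = 1/√(LC).
Step 2 — ω₀ = 1/√(0.00413·0.000175) = 1176 rad/s.
Step 3 — f₀ = ω₀/(2π) = 187.2 Hz.
Step 4 — Series Q: Q = ω₀L/R = 1176·0.00413/2030 = 0.002393.

(a) f₀ = 187.2 Hz  (b) Q = 0.002393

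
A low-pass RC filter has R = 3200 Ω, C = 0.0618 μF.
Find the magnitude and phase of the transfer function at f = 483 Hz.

Step 1 — Angular frequency: ω = 2π·483 = 3035 rad/s.
Step 2 — Transfer function: H(jω) = 1/(1 + jωRC).
Step 3 — Denominator: 1 + jωRC = 1 + j·3035·3200·6.18e-08 = 1 + j0.6002.
Step 4 — H = 0.7352 - j0.4412.
Step 5 — Magnitude: |H| = 0.8574 (-1.3 dB); phase: φ = -31.0°.

|H| = 0.8574 (-1.3 dB), φ = -31.0°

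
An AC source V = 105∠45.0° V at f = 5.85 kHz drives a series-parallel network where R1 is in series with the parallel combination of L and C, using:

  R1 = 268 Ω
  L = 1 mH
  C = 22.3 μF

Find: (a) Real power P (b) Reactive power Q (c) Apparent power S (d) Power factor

Step 1 — Angular frequency: ω = 2π·f = 2π·5850 = 3.676e+04 rad/s.
Step 2 — Component impedances:
  R1: Z = R = 268 Ω
  L: Z = jωL = j·3.676e+04·0.001 = 0 + j36.76 Ω
  C: Z = 1/(jωC) = -j/(ω·C) = 0 - j1.22 Ω
Step 3 — Parallel branch: L || C = 1/(1/L + 1/C) = 0 - j1.262 Ω.
Step 4 — Series with R1: Z_total = R1 + (L || C) = 268 - j1.262 Ω = 268∠-0.3° Ω.
Step 5 — Source phasor: V = 105∠45.0° V = 74.25 + j74.25 V.
Step 6 — Current: I = V / Z = 0.2757 + j0.2783 A = 0.3918∠45.3° A.
Step 7 — Complex power: S = V·I* = 41.14 - j0.1937 VA.
Step 8 — Real power: P = Re(S) = 41.14 W.
Step 9 — Reactive power: Q = Im(S) = -0.1937 VAR.
Step 10 — Apparent power: |S| = 41.14 VA.
Step 11 — Power factor: PF = P/|S| = 1 (leading).

(a) P = 41.14 W  (b) Q = -0.1937 VAR  (c) S = 41.14 VA  (d) PF = 1 (leading)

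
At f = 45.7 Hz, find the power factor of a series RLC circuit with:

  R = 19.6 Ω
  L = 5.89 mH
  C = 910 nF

Step 1 — Angular frequency: ω = 2π·f = 2π·45.7 = 287.1 rad/s.
Step 2 — Component impedances:
  R: Z = R = 19.6 Ω
  L: Z = jωL = j·287.1·0.00589 = 0 + j1.691 Ω
  C: Z = 1/(jωC) = -j/(ω·C) = 0 - j3827 Ω
Step 3 — Series combination: Z_total = R + L + C = 19.6 - j3825 Ω = 3825∠-89.7° Ω.
Step 4 — Power factor: PF = cos(φ) = Re(Z)/|Z| = 19.6/3825 = 0.005124.
Step 5 — Type: Im(Z) = -3825 ⇒ leading (phase φ = -89.7°).

PF = 0.005124 (leading, φ = -89.7°)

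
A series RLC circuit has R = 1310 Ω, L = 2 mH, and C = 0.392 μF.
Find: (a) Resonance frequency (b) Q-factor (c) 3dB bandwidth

Step 1 — Resonance condition Im(Z)=0 gives ω₀ = 1/√(LC).
Step 2 — ω₀ = 1/√(0.002·3.92e-07) = 3.571e+04 rad/s.
Step 3 — f₀ = ω₀/(2π) = 5684 Hz.
Step 4 — Series Q: Q = ω₀L/R = 3.571e+04·0.002/1310 = 0.05453.
Step 5 — 3dB bandwidth: Δω = ω₀/Q = 6.55e+05 rad/s; BW = Δω/(2π) = 1.042e+05 Hz.

(a) f₀ = 5684 Hz  (b) Q = 0.05453  (c) BW = 1.042e+05 Hz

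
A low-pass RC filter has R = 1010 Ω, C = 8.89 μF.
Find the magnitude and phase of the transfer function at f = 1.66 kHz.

Step 1 — Angular frequency: ω = 2π·1660 = 1.043e+04 rad/s.
Step 2 — Transfer function: H(jω) = 1/(1 + jωRC).
Step 3 — Denominator: 1 + jωRC = 1 + j·1.043e+04·1010·8.89e-06 = 1 + j93.65.
Step 4 — H = 0.000114 - j0.01068.
Step 5 — Magnitude: |H| = 0.01068 (-39.4 dB); phase: φ = -89.4°.

|H| = 0.01068 (-39.4 dB), φ = -89.4°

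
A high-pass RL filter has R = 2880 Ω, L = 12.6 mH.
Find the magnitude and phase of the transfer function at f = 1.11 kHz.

Step 1 — Angular frequency: ω = 2π·1110 = 6974 rad/s.
Step 2 — Transfer function: H(jω) = jωL/(R + jωL).
Step 3 — Numerator jωL = j·87.88; denominator R + jωL = 2880 + j87.88.
Step 4 — H = 0.0009302 + j0.03048.
Step 5 — Magnitude: |H| = 0.0305 (-30.3 dB); phase: φ = 88.3°.

|H| = 0.0305 (-30.3 dB), φ = 88.3°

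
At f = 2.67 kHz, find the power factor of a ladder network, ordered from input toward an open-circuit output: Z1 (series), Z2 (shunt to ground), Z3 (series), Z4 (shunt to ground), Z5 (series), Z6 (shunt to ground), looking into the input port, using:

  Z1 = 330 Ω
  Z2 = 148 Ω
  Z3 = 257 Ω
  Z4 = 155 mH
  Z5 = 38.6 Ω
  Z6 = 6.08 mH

Step 1 — Angular frequency: ω = 2π·f = 2π·2670 = 1.678e+04 rad/s.
Step 2 — Component impedances:
  Z1: Z = R = 330 Ω
  Z2: Z = R = 148 Ω
  Z3: Z = R = 257 Ω
  Z4: Z = jωL = j·1.678e+04·0.155 = 0 + j2600 Ω
  Z5: Z = R = 38.6 Ω
  Z6: Z = jωL = j·1.678e+04·0.00608 = 0 + j102 Ω
Step 3 — Ladder network (open output): work backward from the far end, alternating series and parallel combinations. Z_in = 430.7 + j10.59 Ω = 430.8∠1.4° Ω.
Step 4 — Power factor: PF = cos(φ) = Re(Z)/|Z| = 430.67/430.8 = 0.9997.
Step 5 — Type: Im(Z) = 10.59 ⇒ lagging (phase φ = 1.4°).

PF = 0.9997 (lagging, φ = 1.4°)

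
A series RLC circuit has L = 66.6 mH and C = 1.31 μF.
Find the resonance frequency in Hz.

Step 1 — Resonance condition Im(Z)=0 gives ω₀ = 1/√(LC).
Step 2 — ω₀ = 1/√(0.0666·1.31e-06) = 3386 rad/s.
Step 3 — f₀ = ω₀/(2π) = 538.8 Hz.

f₀ = 538.8 Hz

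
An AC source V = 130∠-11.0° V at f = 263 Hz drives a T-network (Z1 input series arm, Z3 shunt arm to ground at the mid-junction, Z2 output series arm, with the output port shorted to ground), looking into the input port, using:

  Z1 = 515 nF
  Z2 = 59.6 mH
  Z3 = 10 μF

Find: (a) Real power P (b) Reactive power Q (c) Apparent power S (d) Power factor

Step 1 — Angular frequency: ω = 2π·f = 2π·263 = 1652 rad/s.
Step 2 — Component impedances:
  Z1: Z = 1/(jωC) = -j/(ω·C) = 0 - j1175 Ω
  Z2: Z = jωL = j·1652·0.0596 = 0 + j98.49 Ω
  Z3: Z = 1/(jωC) = -j/(ω·C) = 0 - j60.52 Ω
Step 3 — With the output port shorted to ground, the output series arm Z2 runs from the junction to ground; the shunt arm Z3 also runs from the junction to ground. They appear in parallel: Z3 || Z2 = 0 - j157 Ω.
Step 4 — Series with input arm Z1: Z_in = Z1 + (Z3 || Z2) = 0 - j1332 Ω = 1332∠-90.0° Ω.
Step 5 — Source phasor: V = 130∠-11.0° V = 127.6 - j24.81 V.
Step 6 — Current: I = V / Z = 0.01862 + j0.0958 A = 0.0976∠79.0° A.
Step 7 — Complex power: S = V·I* = 0 - j12.69 VA.
Step 8 — Real power: P = Re(S) = 0 W.
Step 9 — Reactive power: Q = Im(S) = -12.69 VAR.
Step 10 — Apparent power: |S| = 12.69 VA.
Step 11 — Power factor: PF = P/|S| = 0 (leading).

(a) P = 0 W  (b) Q = -12.69 VAR  (c) S = 12.69 VA  (d) PF = 0 (leading)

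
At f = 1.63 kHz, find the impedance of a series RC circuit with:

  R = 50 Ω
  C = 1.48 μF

Step 1 — Angular frequency: ω = 2π·f = 2π·1630 = 1.024e+04 rad/s.
Step 2 — Component impedances:
  R: Z = R = 50 Ω
  C: Z = 1/(jωC) = -j/(ω·C) = 0 - j65.97 Ω
Step 3 — Series combination: Z_total = R + C = 50 - j65.97 Ω = 82.78∠-52.8° Ω.

Z = 50 - j65.97 Ω = 82.78∠-52.8° Ω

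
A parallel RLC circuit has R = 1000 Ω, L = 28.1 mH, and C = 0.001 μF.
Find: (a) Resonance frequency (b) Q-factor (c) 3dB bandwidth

Step 1 — Resonance: ω₀ = 1/√(LC) = 1/√(0.0281·1e-09) = 1.886e+05 rad/s.
Step 2 — f₀ = ω₀/(2π) = 3.002e+04 Hz.
Step 3 — Parallel Q: Q = R/(ω₀L) = 1000/(1.886e+05·0.0281) = 0.1886.
Step 4 — Bandwidth: Δω = ω₀/Q = 1e+06 rad/s; BW = Δω/(2π) = 1.592e+05 Hz.

(a) f₀ = 3.002e+04 Hz  (b) Q = 0.1886  (c) BW = 1.592e+05 Hz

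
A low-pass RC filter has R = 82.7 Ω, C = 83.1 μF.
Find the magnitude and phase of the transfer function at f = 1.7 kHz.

Step 1 — Angular frequency: ω = 2π·1700 = 1.068e+04 rad/s.
Step 2 — Transfer function: H(jω) = 1/(1 + jωRC).
Step 3 — Denominator: 1 + jωRC = 1 + j·1.068e+04·82.7·8.31e-05 = 1 + j73.41.
Step 4 — H = 0.0001855 - j0.01362.
Step 5 — Magnitude: |H| = 0.01362 (-37.3 dB); phase: φ = -89.2°.

|H| = 0.01362 (-37.3 dB), φ = -89.2°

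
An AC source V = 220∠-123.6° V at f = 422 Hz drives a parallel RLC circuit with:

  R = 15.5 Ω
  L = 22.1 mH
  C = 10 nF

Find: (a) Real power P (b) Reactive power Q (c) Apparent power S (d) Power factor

Step 1 — Angular frequency: ω = 2π·f = 2π·422 = 2652 rad/s.
Step 2 — Component impedances:
  R: Z = R = 15.5 Ω
  L: Z = jωL = j·2652·0.0221 = 0 + j58.6 Ω
  C: Z = 1/(jωC) = -j/(ω·C) = 0 - j3.771e+04 Ω
Step 3 — Parallel combination: 1/Z_total = 1/R + 1/L + 1/C; Z_total = 14.49 + j3.827 Ω = 14.99∠14.8° Ω.
Step 4 — Source phasor: V = 220∠-123.6° V = -121.7 - j183.2 V.
Step 5 — Current: I = V / Z = -10.98 - j9.748 A = 14.68∠-138.4° A.
Step 6 — Complex power: S = V·I* = 3123 + j824.7 VA.
Step 7 — Real power: P = Re(S) = 3123 W.
Step 8 — Reactive power: Q = Im(S) = 824.7 VAR.
Step 9 — Apparent power: |S| = 3230 VA.
Step 10 — Power factor: PF = P/|S| = 0.9668 (lagging).

(a) P = 3123 W  (b) Q = 824.7 VAR  (c) S = 3230 VA  (d) PF = 0.9668 (lagging)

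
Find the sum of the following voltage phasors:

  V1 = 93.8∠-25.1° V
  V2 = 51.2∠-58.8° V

Step 1 — Convert each phasor to rectangular form:
  V1 = 93.8·(cos(-25.1°) + j·sin(-25.1°)) = 84.94 - j39.79 V
  V2 = 51.2·(cos(-58.8°) + j·sin(-58.8°)) = 26.52 - j43.79 V
Step 2 — Sum components: V_total = 111.5 - j83.58 V.
Step 3 — Convert to polar: |V_total| = 139.3 V, ∠V_total = -36.9°.

V_total = 139.3∠-36.9° V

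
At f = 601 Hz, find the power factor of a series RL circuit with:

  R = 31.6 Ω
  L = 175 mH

Step 1 — Angular frequency: ω = 2π·f = 2π·601 = 3776 rad/s.
Step 2 — Component impedances:
  R: Z = R = 31.6 Ω
  L: Z = jωL = j·3776·0.175 = 0 + j660.8 Ω
Step 3 — Series combination: Z_total = R + L = 31.6 + j660.8 Ω = 661.6∠87.3° Ω.
Step 4 — Power factor: PF = cos(φ) = Re(Z)/|Z| = 31.6/661.6 = 0.04776.
Step 5 — Type: Im(Z) = 660.8 ⇒ lagging (phase φ = 87.3°).

PF = 0.04776 (lagging, φ = 87.3°)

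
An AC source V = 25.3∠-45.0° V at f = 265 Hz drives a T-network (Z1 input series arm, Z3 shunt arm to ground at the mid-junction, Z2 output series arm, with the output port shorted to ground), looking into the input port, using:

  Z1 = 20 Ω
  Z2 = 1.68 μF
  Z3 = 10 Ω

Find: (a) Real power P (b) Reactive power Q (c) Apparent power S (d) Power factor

Step 1 — Angular frequency: ω = 2π·f = 2π·265 = 1665 rad/s.
Step 2 — Component impedances:
  Z1: Z = R = 20 Ω
  Z2: Z = 1/(jωC) = -j/(ω·C) = 0 - j357.5 Ω
  Z3: Z = R = 10 Ω
Step 3 — With the output port shorted to ground, the output series arm Z2 runs from the junction to ground; the shunt arm Z3 also runs from the junction to ground. They appear in parallel: Z3 || Z2 = 9.992 - j0.2795 Ω.
Step 4 — Series with input arm Z1: Z_in = Z1 + (Z3 || Z2) = 29.99 - j0.2795 Ω = 29.99∠-0.5° Ω.
Step 5 — Source phasor: V = 25.3∠-45.0° V = 17.89 - j17.89 V.
Step 6 — Current: I = V / Z = 0.602 - j0.5909 A = 0.8435∠-44.5° A.
Step 7 — Complex power: S = V·I* = 21.34 - j0.1989 VA.
Step 8 — Real power: P = Re(S) = 21.34 W.
Step 9 — Reactive power: Q = Im(S) = -0.1989 VAR.
Step 10 — Apparent power: |S| = 21.34 VA.
Step 11 — Power factor: PF = P/|S| = 1 (leading).

(a) P = 21.34 W  (b) Q = -0.1989 VAR  (c) S = 21.34 VA  (d) PF = 1 (leading)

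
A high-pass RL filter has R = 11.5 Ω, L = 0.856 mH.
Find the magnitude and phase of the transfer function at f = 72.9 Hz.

Step 1 — Angular frequency: ω = 2π·72.9 = 458 rad/s.
Step 2 — Transfer function: H(jω) = jωL/(R + jωL).
Step 3 — Numerator jωL = j·0.3921; denominator R + jωL = 11.5 + j0.3921.
Step 4 — H = 0.001161 + j0.03405.
Step 5 — Magnitude: |H| = 0.03407 (-29.4 dB); phase: φ = 88.0°.

|H| = 0.03407 (-29.4 dB), φ = 88.0°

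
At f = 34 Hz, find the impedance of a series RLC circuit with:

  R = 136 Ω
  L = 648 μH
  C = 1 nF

Step 1 — Angular frequency: ω = 2π·f = 2π·34 = 213.6 rad/s.
Step 2 — Component impedances:
  R: Z = R = 136 Ω
  L: Z = jωL = j·213.6·0.000648 = 0 + j0.1384 Ω
  C: Z = 1/(jωC) = -j/(ω·C) = 0 - j4.681e+06 Ω
Step 3 — Series combination: Z_total = R + L + C = 136 - j4.681e+06 Ω = 4.681e+06∠-90.0° Ω.

Z = 136 - j4.681e+06 Ω = 4.681e+06∠-90.0° Ω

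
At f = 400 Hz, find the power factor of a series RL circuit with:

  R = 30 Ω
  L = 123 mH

Step 1 — Angular frequency: ω = 2π·f = 2π·400 = 2513 rad/s.
Step 2 — Component impedances:
  R: Z = R = 30 Ω
  L: Z = jωL = j·2513·0.123 = 0 + j309.1 Ω
Step 3 — Series combination: Z_total = R + L = 30 + j309.1 Ω = 310.6∠84.5° Ω.
Step 4 — Power factor: PF = cos(φ) = Re(Z)/|Z| = 30/310.6 = 0.09659.
Step 5 — Type: Im(Z) = 309.1 ⇒ lagging (phase φ = 84.5°).

PF = 0.09659 (lagging, φ = 84.5°)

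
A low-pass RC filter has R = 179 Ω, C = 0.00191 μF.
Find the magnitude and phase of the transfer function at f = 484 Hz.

Step 1 — Angular frequency: ω = 2π·484 = 3041 rad/s.
Step 2 — Transfer function: H(jω) = 1/(1 + jωRC).
Step 3 — Denominator: 1 + jωRC = 1 + j·3041·179·1.91e-09 = 1 + j0.00104.
Step 4 — H = 1 - j0.00104.
Step 5 — Magnitude: |H| = 1 (-0.0 dB); phase: φ = -0.1°.

|H| = 1 (-0.0 dB), φ = -0.1°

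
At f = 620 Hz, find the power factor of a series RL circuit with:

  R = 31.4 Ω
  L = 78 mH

Step 1 — Angular frequency: ω = 2π·f = 2π·620 = 3896 rad/s.
Step 2 — Component impedances:
  R: Z = R = 31.4 Ω
  L: Z = jωL = j·3896·0.078 = 0 + j303.9 Ω
Step 3 — Series combination: Z_total = R + L = 31.4 + j303.9 Ω = 305.5∠84.1° Ω.
Step 4 — Power factor: PF = cos(φ) = Re(Z)/|Z| = 31.4/305.5 = 0.1028.
Step 5 — Type: Im(Z) = 303.9 ⇒ lagging (phase φ = 84.1°).

PF = 0.1028 (lagging, φ = 84.1°)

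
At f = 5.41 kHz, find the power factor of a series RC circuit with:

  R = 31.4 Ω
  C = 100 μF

Step 1 — Angular frequency: ω = 2π·f = 2π·5410 = 3.399e+04 rad/s.
Step 2 — Component impedances:
  R: Z = R = 31.4 Ω
  C: Z = 1/(jωC) = -j/(ω·C) = 0 - j0.2942 Ω
Step 3 — Series combination: Z_total = R + C = 31.4 - j0.2942 Ω = 31.4∠-0.5° Ω.
Step 4 — Power factor: PF = cos(φ) = Re(Z)/|Z| = 31.4/31.4 = 1.
Step 5 — Type: Im(Z) = -0.2942 ⇒ leading (phase φ = -0.5°).

PF = 1 (leading, φ = -0.5°)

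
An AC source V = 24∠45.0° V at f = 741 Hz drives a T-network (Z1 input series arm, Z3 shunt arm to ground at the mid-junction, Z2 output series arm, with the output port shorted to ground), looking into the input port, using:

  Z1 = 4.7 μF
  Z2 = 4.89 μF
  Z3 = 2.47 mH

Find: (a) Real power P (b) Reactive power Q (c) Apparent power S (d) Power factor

Step 1 — Angular frequency: ω = 2π·f = 2π·741 = 4656 rad/s.
Step 2 — Component impedances:
  Z1: Z = 1/(jωC) = -j/(ω·C) = 0 - j45.7 Ω
  Z2: Z = 1/(jωC) = -j/(ω·C) = 0 - j43.92 Ω
  Z3: Z = jωL = j·4656·0.00247 = 0 + j11.5 Ω
Step 3 — With the output port shorted to ground, the output series arm Z2 runs from the junction to ground; the shunt arm Z3 also runs from the junction to ground. They appear in parallel: Z3 || Z2 = 0 + j15.58 Ω.
Step 4 — Series with input arm Z1: Z_in = Z1 + (Z3 || Z2) = 0 - j30.12 Ω = 30.12∠-90.0° Ω.
Step 5 — Source phasor: V = 24∠45.0° V = 16.97 + j16.97 V.
Step 6 — Current: I = V / Z = -0.5634 + j0.5634 A = 0.7968∠135.0° A.
Step 7 — Complex power: S = V·I* = 0 - j19.12 VA.
Step 8 — Real power: P = Re(S) = 0 W.
Step 9 — Reactive power: Q = Im(S) = -19.12 VAR.
Step 10 — Apparent power: |S| = 19.12 VA.
Step 11 — Power factor: PF = P/|S| = 0 (leading).

(a) P = 0 W  (b) Q = -19.12 VAR  (c) S = 19.12 VA  (d) PF = 0 (leading)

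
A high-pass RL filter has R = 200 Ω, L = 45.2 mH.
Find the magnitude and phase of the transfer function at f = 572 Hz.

Step 1 — Angular frequency: ω = 2π·572 = 3594 rad/s.
Step 2 — Transfer function: H(jω) = jωL/(R + jωL).
Step 3 — Numerator jωL = j·162.4; denominator R + jωL = 200 + j162.4.
Step 4 — H = 0.3975 + j0.4894.
Step 5 — Magnitude: |H| = 0.6305 (-4.0 dB); phase: φ = 50.9°.

|H| = 0.6305 (-4.0 dB), φ = 50.9°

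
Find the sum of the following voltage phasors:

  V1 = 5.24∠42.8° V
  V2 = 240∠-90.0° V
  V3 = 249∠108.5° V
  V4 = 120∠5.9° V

Step 1 — Convert each phasor to rectangular form:
  V1 = 5.24·(cos(42.8°) + j·sin(42.8°)) = 3.845 + j3.56 V
  V2 = 240·(cos(-90.0°) + j·sin(-90.0°)) = 0 - j240 V
  V3 = 249·(cos(108.5°) + j·sin(108.5°)) = -79.01 + j236.1 V
  V4 = 120·(cos(5.9°) + j·sin(5.9°)) = 119.4 + j12.34 V
Step 2 — Sum components: V_total = 44.2 + j12.03 V.
Step 3 — Convert to polar: |V_total| = 45.81 V, ∠V_total = 15.2°.

V_total = 45.81∠15.2° V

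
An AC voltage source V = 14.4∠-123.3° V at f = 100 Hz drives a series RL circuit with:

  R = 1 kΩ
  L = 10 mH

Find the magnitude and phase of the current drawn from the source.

Step 1 — Angular frequency: ω = 2π·f = 2π·100 = 628.3 rad/s.
Step 2 — Component impedances:
  R: Z = R = 1000 Ω
  L: Z = jωL = j·628.3·0.01 = 0 + j6.283 Ω
Step 3 — Series combination: Z_total = R + L = 1000 + j6.283 Ω = 1000∠0.4° Ω.
Step 4 — Source phasor: V = 14.4∠-123.3° V = -7.906 - j12.04 V.
Step 5 — Ohm's law: I = V / Z_total = (-7.906 - j12.04) / (1000 + j6.283) = -0.007981 - j0.01199 A.
Step 6 — Convert to polar: |I| = 0.0144 A, ∠I = -123.7°.

I = 0.0144∠-123.7° A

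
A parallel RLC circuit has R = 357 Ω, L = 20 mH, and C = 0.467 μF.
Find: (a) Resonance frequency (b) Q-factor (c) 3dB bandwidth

Step 1 — Resonance: ω₀ = 1/√(LC) = 1/√(0.02·4.67e-07) = 1.035e+04 rad/s.
Step 2 — f₀ = ω₀/(2π) = 1647 Hz.
Step 3 — Parallel Q: Q = R/(ω₀L) = 357/(1.035e+04·0.02) = 1.725.
Step 4 — Bandwidth: Δω = ω₀/Q = 5998 rad/s; BW = Δω/(2π) = 954.6 Hz.

(a) f₀ = 1647 Hz  (b) Q = 1.725  (c) BW = 954.6 Hz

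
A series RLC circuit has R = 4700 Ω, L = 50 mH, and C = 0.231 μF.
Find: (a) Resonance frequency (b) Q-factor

Step 1 — Resonance condition Im(Z)=0 gives ω₀ = 1/√(LC).
Step 2 — ω₀ = 1/√(0.05·2.31e-07) = 9305 rad/s.
Step 3 — f₀ = ω₀/(2π) = 1481 Hz.
Step 4 — Series Q: Q = ω₀L/R = 9305·0.05/4700 = 0.09899.

(a) f₀ = 1481 Hz  (b) Q = 0.09899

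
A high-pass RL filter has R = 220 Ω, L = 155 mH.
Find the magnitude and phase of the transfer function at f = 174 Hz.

Step 1 — Angular frequency: ω = 2π·174 = 1093 rad/s.
Step 2 — Transfer function: H(jω) = jωL/(R + jωL).
Step 3 — Numerator jωL = j·169.5; denominator R + jωL = 220 + j169.5.
Step 4 — H = 0.3724 + j0.4834.
Step 5 — Magnitude: |H| = 0.6102 (-4.3 dB); phase: φ = 52.4°.

|H| = 0.6102 (-4.3 dB), φ = 52.4°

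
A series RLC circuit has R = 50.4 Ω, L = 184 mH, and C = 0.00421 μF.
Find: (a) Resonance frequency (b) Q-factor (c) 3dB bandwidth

Step 1 — Resonance: ω₀ = 1/√(LC) = 1/√(0.184·4.21e-09) = 3.593e+04 rad/s.
Step 2 — f₀ = ω₀/(2π) = 5718 Hz.
Step 3 — Series Q: Q = ω₀L/R = 3.593e+04·0.184/50.4 = 131.2.
Step 4 — Bandwidth: Δω = ω₀/Q = 273.9 rad/s; BW = Δω/(2π) = 43.59 Hz.

(a) f₀ = 5718 Hz  (b) Q = 131.2  (c) BW = 43.59 Hz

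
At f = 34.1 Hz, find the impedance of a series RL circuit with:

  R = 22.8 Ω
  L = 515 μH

Step 1 — Angular frequency: ω = 2π·f = 2π·34.1 = 214.3 rad/s.
Step 2 — Component impedances:
  R: Z = R = 22.8 Ω
  L: Z = jωL = j·214.3·0.000515 = 0 + j0.1103 Ω
Step 3 — Series combination: Z_total = R + L = 22.8 + j0.1103 Ω = 22.8∠0.3° Ω.

Z = 22.8 + j0.1103 Ω = 22.8∠0.3° Ω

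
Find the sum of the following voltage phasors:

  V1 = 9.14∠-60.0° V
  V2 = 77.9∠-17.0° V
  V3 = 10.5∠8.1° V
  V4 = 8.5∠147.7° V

Step 1 — Convert each phasor to rectangular form:
  V1 = 9.14·(cos(-60.0°) + j·sin(-60.0°)) = 4.57 - j7.915 V
  V2 = 77.9·(cos(-17.0°) + j·sin(-17.0°)) = 74.5 - j22.78 V
  V3 = 10.5·(cos(8.1°) + j·sin(8.1°)) = 10.4 + j1.479 V
  V4 = 8.5·(cos(147.7°) + j·sin(147.7°)) = -7.185 + j4.542 V
Step 2 — Sum components: V_total = 82.28 - j24.67 V.
Step 3 — Convert to polar: |V_total| = 85.9 V, ∠V_total = -16.7°.

V_total = 85.9∠-16.7° V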